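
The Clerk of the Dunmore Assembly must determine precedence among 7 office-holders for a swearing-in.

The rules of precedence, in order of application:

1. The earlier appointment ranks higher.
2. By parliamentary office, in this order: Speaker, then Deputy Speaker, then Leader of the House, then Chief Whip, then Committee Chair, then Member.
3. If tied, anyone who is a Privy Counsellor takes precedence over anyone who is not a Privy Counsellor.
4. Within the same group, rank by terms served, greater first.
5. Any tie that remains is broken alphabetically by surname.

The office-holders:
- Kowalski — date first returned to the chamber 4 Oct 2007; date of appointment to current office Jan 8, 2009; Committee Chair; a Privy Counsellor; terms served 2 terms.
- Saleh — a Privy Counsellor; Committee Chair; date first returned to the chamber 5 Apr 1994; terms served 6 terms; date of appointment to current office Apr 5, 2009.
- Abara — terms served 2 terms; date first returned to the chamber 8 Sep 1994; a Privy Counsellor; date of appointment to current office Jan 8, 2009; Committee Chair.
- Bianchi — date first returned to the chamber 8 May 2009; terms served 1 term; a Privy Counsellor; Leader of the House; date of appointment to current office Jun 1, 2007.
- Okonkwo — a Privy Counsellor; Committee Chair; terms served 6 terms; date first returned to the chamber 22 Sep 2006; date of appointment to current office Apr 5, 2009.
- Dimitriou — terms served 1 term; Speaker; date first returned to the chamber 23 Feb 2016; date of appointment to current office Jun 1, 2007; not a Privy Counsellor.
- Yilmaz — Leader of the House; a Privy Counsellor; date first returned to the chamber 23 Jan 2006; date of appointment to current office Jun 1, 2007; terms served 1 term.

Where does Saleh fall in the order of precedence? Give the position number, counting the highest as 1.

7

By date of appointment to current office (earlier first): Dimitriou, Bianchi and Yilmaz (each Jun 1, 2007); then Abara and Kowalski (both Jan 8, 2009); then Okonkwo and Saleh (both Apr 5, 2009).
Among Dimitriou, Bianchi and Yilmaz, by parliamentary office: Dimitriou (Speaker) before Bianchi and Yilmaz (Leader of the House).
Bianchi and Yilmaz are each a Privy Counsellor, so the next rule applies.
Bianchi and Yilmaz both have terms served 1 term, so the next rule applies.
Among Bianchi and Yilmaz, alphabetically by surname: Bianchi before Yilmaz.
Abara and Kowalski are each Committee Chair, so the next rule applies.
Abara and Kowalski are each a Privy Counsellor, so the next rule applies.
Abara and Kowalski both have terms served 2 terms, so the next rule applies.
Among Abara and Kowalski, alphabetically by surname: Abara before Kowalski.
Okonkwo and Saleh are each Committee Chair, so the next rule applies.
Okonkwo and Saleh are each a Privy Counsellor, so the next rule applies.
Okonkwo and Saleh both have terms served 6 terms, so the next rule applies.
Among Okonkwo and Saleh, alphabetically by surname: Okonkwo before Saleh.
Order: Dimitriou, Bianchi, Yilmaz, Abara, Kowalski, Okonkwo, Saleh. So position 7.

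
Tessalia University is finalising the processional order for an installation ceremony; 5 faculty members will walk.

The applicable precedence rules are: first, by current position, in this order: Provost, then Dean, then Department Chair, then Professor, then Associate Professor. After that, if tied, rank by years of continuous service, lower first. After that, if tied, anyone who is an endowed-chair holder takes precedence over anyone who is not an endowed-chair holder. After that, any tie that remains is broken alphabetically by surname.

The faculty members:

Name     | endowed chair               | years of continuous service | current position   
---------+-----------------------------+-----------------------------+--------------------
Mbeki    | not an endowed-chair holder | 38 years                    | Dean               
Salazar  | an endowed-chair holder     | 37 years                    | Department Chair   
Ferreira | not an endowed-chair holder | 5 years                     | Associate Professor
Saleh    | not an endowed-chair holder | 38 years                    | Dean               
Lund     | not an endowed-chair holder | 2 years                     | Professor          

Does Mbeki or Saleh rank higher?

By current position: Mbeki and Saleh (Dean); then Salazar (Department Chair); then Lund (Professor); then Ferreira (Associate Professor).
Mbeki and Saleh both have years of continuous service 38 years, so the next rule applies.
Mbeki and Saleh are each not an endowed-chair holder, so the next rule applies.
Among Mbeki and Saleh, alphabetically by surname: Mbeki before Saleh.
So Mbeki takes precedence.

Mbeki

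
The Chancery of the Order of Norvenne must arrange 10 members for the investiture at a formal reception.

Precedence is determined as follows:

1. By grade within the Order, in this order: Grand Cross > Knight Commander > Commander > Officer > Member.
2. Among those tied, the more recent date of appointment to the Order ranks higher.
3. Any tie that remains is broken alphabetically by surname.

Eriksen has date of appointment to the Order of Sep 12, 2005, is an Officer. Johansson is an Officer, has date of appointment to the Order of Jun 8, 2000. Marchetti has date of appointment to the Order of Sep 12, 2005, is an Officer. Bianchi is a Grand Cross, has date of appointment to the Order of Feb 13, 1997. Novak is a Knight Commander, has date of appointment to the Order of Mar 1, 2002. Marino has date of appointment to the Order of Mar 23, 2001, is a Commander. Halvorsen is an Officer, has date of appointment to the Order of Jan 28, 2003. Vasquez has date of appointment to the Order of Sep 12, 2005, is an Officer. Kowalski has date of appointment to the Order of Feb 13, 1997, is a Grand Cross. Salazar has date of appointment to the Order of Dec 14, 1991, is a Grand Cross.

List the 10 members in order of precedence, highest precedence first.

Bianchi, Kowalski, Salazar, Novak, Marino, Eriksen, Marchetti, Vasquez, Halvorsen, Johansson

By grade within the Order: Bianchi, Kowalski and Salazar (Grand Cross); then Novak (Knight Commander); then Marino (Commander); then Eriksen, Marchetti, Vasquez, Halvorsen and Johansson (Officer).
Among Bianchi, Kowalski and Salazar, by date of appointment to the Order (later first): Bianchi and Kowalski (Feb 13, 1997) before Salazar (Dec 14, 1991).
Among Bianchi and Kowalski, alphabetically by surname: Bianchi before Kowalski.
Among Eriksen, Marchetti, Vasquez, Halvorsen and Johansson, by date of appointment to the Order (later first): Eriksen, Marchetti and Vasquez (Sep 12, 2005) before Halvorsen (Jan 28, 2003) before Johansson (Jun 8, 2000).
Among Eriksen, Marchetti and Vasquez, alphabetically by surname: Eriksen before Marchetti before Vasquez.
Full order: Bianchi, Kowalski, Salazar, Novak, Marino, Eriksen, Marchetti, Vasquez, Halvorsen, Johansson.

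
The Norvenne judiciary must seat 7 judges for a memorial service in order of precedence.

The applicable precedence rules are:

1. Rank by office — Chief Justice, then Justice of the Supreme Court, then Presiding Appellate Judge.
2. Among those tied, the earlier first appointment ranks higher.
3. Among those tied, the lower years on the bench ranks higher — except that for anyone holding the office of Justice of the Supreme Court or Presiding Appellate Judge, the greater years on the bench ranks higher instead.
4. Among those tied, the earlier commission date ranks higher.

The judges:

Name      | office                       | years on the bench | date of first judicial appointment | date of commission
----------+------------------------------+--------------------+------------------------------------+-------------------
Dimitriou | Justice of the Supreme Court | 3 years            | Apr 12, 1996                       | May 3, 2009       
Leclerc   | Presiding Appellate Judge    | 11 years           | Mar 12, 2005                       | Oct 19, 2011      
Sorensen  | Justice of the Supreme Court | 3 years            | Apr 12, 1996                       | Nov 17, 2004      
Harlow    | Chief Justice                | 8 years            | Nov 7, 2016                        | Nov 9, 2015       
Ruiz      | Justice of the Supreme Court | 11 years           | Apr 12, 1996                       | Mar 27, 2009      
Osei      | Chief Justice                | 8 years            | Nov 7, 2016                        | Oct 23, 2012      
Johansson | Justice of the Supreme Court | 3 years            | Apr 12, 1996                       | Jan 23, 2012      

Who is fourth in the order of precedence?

By office: Osei and Harlow (Chief Justice); then Ruiz, Sorensen, Dimitriou and Johansson (Justice of the Supreme Court); then Leclerc (Presiding Appellate Judge).
Osei and Harlow both have date of first judicial appointment Nov 7, 2016, so the next rule applies.
Osei and Harlow both have years on the bench 8 years, so the next rule applies.
Among Osei and Harlow, by date of commission (earlier first): Osei (Oct 23, 2012) before Harlow (Nov 9, 2015).
Ruiz, Sorensen, Dimitriou and Johansson all have date of first judicial appointment Apr 12, 1996, so the next rule applies.
Among Ruiz, Sorensen, Dimitriou and Johansson, by years on the bench (higher first) (reversed rule for this group): Ruiz (11 years) before Sorensen, Dimitriou and Johansson (3 years).
Among Sorensen, Dimitriou and Johansson, by date of commission (earlier first): Sorensen (Nov 17, 2004) before Dimitriou (May 3, 2009) before Johansson (Jan 23, 2012).
Order: Osei, Harlow, Ruiz, Sorensen, Dimitriou, Johansson, Leclerc.

Sorensen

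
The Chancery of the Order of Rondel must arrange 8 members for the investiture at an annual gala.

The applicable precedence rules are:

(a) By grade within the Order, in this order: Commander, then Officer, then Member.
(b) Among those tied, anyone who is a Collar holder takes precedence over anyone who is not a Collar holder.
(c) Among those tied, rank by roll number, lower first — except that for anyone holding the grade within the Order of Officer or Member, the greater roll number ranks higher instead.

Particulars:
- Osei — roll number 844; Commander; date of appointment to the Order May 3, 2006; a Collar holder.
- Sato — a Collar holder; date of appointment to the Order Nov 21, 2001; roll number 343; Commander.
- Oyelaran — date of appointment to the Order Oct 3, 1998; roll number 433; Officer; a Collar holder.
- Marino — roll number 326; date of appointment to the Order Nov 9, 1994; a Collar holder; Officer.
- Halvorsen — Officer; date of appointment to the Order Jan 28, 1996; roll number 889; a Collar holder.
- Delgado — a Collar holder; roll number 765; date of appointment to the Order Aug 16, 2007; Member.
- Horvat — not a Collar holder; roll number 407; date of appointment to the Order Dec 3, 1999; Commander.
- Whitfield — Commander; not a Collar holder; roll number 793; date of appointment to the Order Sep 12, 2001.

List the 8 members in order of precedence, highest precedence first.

Sato, Osei, Horvat, Whitfield, Halvorsen, Oyelaran, Marino, Delgado

By grade within the Order: Sato, Osei, Horvat and Whitfield (Commander); then Halvorsen, Oyelaran and Marino (Officer); then Delgado (Member).
Among Sato, Osei, Horvat and Whitfield, a Collar holder before not a Collar holder: Sato and Osei (a Collar holder) before Horvat and Whitfield (not a Collar holder).
Among Sato and Osei, by roll number (lower first): Sato (343) before Osei (844).
Among Horvat and Whitfield, by roll number (lower first): Horvat (407) before Whitfield (793).
Halvorsen, Oyelaran and Marino are each a Collar holder, so the next rule applies.
Among Halvorsen, Oyelaran and Marino, by roll number (higher first) (reversed rule for this group): Halvorsen (889) before Oyelaran (433) before Marino (326).
Full order: Sato, Osei, Horvat, Whitfield, Halvorsen, Oyelaran, Marino, Delgado.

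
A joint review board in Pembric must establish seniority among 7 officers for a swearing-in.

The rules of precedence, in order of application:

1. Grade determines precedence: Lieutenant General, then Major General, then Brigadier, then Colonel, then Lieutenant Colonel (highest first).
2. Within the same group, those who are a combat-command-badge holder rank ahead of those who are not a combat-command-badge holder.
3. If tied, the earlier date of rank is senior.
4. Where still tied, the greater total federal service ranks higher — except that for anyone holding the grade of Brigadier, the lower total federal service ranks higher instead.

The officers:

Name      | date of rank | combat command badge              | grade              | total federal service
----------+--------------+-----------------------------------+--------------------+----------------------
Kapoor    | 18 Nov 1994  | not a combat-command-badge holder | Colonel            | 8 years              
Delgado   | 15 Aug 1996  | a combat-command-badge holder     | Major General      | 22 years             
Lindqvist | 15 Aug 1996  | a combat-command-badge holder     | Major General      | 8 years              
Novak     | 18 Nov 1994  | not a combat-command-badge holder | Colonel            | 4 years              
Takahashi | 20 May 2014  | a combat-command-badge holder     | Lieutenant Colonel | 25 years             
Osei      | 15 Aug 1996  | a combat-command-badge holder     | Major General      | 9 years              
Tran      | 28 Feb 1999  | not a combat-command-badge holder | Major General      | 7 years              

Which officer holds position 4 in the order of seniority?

Tran

By grade: Delgado, Osei, Lindqvist and Tran (Major General); then Kapoor and Novak (Colonel); then Takahashi (Lieutenant Colonel).
Among Delgado, Osei, Lindqvist and Tran, a combat-command-badge holder before not a combat-command-badge holder: Delgado, Osei and Lindqvist (a combat-command-badge holder) before Tran (not a combat-command-badge holder).
Delgado, Osei and Lindqvist all have date of rank 15 Aug 1996, so the next rule applies.
Among Delgado, Osei and Lindqvist, by total federal service (higher first): Delgado (22 years) before Osei (9 years) before Lindqvist (8 years).
Kapoor and Novak are each not a combat-command-badge holder, so the next rule applies.
Kapoor and Novak both have date of rank 18 Nov 1994, so the next rule applies.
Among Kapoor and Novak, by total federal service (higher first): Kapoor (8 years) before Novak (4 years).
Order: Delgado, Osei, Lindqvist, Tran, Kapoor, Novak, Takahashi.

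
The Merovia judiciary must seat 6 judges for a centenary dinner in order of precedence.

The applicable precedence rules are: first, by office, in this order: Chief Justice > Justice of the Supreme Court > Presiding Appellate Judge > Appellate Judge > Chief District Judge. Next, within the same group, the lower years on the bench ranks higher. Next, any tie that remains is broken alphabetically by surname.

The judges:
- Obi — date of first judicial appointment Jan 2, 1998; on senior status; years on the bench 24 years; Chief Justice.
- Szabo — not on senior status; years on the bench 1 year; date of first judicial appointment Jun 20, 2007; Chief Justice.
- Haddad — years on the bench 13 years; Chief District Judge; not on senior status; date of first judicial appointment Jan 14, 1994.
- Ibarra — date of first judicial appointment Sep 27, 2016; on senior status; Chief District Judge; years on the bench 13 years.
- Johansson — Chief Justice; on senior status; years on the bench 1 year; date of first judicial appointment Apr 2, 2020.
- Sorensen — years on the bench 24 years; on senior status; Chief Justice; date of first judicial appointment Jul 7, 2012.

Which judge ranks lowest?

Ibarra

By office: Johansson, Szabo, Obi and Sorensen (Chief Justice); then Haddad and Ibarra (Chief District Judge).
Among Johansson, Szabo, Obi and Sorensen, by years on the bench (lower first): Johansson and Szabo (1 year) before Obi and Sorensen (24 years).
Among Johansson and Szabo, alphabetically by surname: Johansson before Szabo.
Among Obi and Sorensen, alphabetically by surname: Obi before Sorensen.
Haddad and Ibarra both have years on the bench 13 years, so the next rule applies.
Among Haddad and Ibarra, alphabetically by surname: Haddad before Ibarra.
Order: Johansson, Szabo, Obi, Sorensen, Haddad, Ibarra.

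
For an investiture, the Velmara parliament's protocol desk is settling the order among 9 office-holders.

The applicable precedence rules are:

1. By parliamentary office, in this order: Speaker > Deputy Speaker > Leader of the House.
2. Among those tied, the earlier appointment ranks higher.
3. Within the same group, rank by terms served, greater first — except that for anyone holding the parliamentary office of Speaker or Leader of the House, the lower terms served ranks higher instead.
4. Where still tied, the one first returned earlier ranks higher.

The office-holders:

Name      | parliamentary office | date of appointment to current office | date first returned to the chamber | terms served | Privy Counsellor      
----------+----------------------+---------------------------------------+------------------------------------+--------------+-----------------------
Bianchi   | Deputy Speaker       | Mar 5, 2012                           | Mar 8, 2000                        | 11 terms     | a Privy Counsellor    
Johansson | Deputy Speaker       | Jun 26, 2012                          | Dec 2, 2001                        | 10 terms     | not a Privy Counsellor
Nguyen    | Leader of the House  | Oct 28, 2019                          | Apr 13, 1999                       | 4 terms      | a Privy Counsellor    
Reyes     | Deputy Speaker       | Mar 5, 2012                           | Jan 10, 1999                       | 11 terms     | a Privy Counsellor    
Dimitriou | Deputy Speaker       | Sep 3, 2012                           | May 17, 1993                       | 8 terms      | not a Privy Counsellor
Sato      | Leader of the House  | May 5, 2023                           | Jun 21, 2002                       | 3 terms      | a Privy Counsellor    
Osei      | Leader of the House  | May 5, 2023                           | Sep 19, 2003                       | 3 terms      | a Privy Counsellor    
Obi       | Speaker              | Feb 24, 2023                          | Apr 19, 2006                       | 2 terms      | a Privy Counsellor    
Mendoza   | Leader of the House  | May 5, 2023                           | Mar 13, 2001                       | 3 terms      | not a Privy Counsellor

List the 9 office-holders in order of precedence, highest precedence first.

By parliamentary office: Obi (Speaker); then Reyes, Bianchi, Johansson and Dimitriou (Deputy Speaker); then Nguyen, Mendoza, Sato and Osei (Leader of the House).
Among Reyes, Bianchi, Johansson and Dimitriou, by date of appointment to current office (earlier first): Reyes and Bianchi (Mar 5, 2012) before Johansson (Jun 26, 2012) before Dimitriou (Sep 3, 2012).
Reyes and Bianchi both have terms served 11 terms, so the next rule applies.
Among Reyes and Bianchi, by date first returned to the chamber (earlier first): Reyes (Jan 10, 1999) before Bianchi (Mar 8, 2000).
Among Nguyen, Mendoza, Sato and Osei, by date of appointment to current office (earlier first): Nguyen (Oct 28, 2019) before Mendoza, Sato and Osei (May 5, 2023).
Mendoza, Sato and Osei all have terms served 3 terms, so the next rule applies.
Among Mendoza, Sato and Osei, by date first returned to the chamber (earlier first): Mendoza (Mar 13, 2001) before Sato (Jun 21, 2002) before Osei (Sep 19, 2003).
Full order: Obi, Reyes, Bianchi, Johansson, Dimitriou, Nguyen, Mendoza, Sato, Osei.

Obi, Reyes, Bianchi, Johansson, Dimitriou, Nguyen, Mendoza, Sato, Osei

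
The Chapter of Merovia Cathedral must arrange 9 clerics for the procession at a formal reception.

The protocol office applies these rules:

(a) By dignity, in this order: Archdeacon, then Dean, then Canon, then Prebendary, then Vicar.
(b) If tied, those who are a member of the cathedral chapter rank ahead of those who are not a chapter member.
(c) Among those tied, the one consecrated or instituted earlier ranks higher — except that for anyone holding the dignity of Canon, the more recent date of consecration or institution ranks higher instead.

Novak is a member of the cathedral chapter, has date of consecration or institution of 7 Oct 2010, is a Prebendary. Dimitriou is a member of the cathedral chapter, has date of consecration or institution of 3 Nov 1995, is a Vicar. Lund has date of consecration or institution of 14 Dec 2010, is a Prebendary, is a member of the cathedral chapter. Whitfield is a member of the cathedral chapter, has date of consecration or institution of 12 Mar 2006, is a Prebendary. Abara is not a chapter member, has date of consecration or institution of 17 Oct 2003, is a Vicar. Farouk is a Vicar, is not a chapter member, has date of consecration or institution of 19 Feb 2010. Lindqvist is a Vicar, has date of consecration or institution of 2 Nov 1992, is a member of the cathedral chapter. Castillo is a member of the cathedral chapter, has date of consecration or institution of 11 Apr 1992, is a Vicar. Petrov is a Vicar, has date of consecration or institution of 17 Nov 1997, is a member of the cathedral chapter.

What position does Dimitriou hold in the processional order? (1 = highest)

By dignity: Whitfield, Novak and Lund (Prebendary); then Castillo, Lindqvist, Dimitriou, Petrov, Abara and Farouk (Vicar).
Whitfield, Novak and Lund are each a member of the cathedral chapter, so the next rule applies.
Among Whitfield, Novak and Lund, by date of consecration or institution (earlier first): Whitfield (12 Mar 2006) before Novak (7 Oct 2010) before Lund (14 Dec 2010).
Among Castillo, Lindqvist, Dimitriou, Petrov, Abara and Farouk, a member of the cathedral chapter before not a chapter member: Castillo, Lindqvist, Dimitriou and Petrov (a member of the cathedral chapter) before Abara and Farouk (not a chapter member).
Among Castillo, Lindqvist, Dimitriou and Petrov, by date of consecration or institution (earlier first): Castillo (11 Apr 1992) before Lindqvist (2 Nov 1992) before Dimitriou (3 Nov 1995) before Petrov (17 Nov 1997).
Among Abara and Farouk, by date of consecration or institution (earlier first): Abara (17 Oct 2003) before Farouk (19 Feb 2010).
Order: Whitfield, Novak, Lund, Castillo, Lindqvist, Dimitriou, Petrov, Abara, Farouk. So position 6.

6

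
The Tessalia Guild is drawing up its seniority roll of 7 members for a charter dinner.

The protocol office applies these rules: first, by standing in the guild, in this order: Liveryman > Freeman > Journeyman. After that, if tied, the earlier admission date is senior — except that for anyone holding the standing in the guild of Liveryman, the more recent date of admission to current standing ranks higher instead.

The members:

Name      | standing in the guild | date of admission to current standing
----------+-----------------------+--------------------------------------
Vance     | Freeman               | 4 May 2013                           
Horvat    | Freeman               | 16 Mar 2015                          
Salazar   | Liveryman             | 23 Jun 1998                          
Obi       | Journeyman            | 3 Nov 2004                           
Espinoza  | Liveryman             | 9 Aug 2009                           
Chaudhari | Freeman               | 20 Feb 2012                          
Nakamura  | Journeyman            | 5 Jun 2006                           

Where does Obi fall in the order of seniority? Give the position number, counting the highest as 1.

6

By standing in the guild: Espinoza and Salazar (Liveryman); then Chaudhari, Vance and Horvat (Freeman); then Obi and Nakamura (Journeyman).
Among Espinoza and Salazar, by date of admission to current standing (later first) (reversed rule for this group): Espinoza (9 Aug 2009) before Salazar (23 Jun 1998).
Among Chaudhari, Vance and Horvat, by date of admission to current standing (earlier first): Chaudhari (20 Feb 2012) before Vance (4 May 2013) before Horvat (16 Mar 2015).
Among Obi and Nakamura, by date of admission to current standing (earlier first): Obi (3 Nov 2004) before Nakamura (5 Jun 2006).
Order: Espinoza, Salazar, Chaudhari, Vance, Horvat, Obi, Nakamura. So position 6.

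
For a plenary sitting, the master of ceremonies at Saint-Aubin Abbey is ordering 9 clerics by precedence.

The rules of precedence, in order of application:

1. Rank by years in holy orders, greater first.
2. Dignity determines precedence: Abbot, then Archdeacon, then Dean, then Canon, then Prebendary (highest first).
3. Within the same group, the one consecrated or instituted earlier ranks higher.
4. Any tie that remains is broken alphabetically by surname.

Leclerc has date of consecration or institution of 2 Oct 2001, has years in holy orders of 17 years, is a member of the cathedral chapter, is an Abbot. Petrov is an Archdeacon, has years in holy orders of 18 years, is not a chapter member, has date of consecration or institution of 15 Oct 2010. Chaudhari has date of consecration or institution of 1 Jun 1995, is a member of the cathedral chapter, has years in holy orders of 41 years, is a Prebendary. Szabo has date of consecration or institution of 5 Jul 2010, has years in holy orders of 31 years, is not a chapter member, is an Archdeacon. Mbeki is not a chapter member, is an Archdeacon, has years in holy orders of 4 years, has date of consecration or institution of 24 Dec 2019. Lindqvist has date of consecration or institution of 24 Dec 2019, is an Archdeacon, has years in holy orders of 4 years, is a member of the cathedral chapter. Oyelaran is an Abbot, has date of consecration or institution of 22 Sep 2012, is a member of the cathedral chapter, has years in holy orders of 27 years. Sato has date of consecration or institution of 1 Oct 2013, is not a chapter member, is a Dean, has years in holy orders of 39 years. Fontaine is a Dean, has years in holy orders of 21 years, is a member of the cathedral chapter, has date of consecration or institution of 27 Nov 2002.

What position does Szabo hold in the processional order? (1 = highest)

By years in holy orders (higher first): Chaudhari (41 years); then Sato (39 years); then Szabo (31 years); then Oyelaran (27 years); then Fontaine (21 years); then Petrov (18 years); then Leclerc (17 years); then Lindqvist and Mbeki (both 4 years).
Lindqvist and Mbeki are each Archdeacon, so the next rule applies.
Lindqvist and Mbeki both have date of consecration or institution 24 Dec 2019, so the next rule applies.
Among Lindqvist and Mbeki, alphabetically by surname: Lindqvist before Mbeki.
Order: Chaudhari, Sato, Szabo, Oyelaran, Fontaine, Petrov, Leclerc, Lindqvist, Mbeki. So position 3.

3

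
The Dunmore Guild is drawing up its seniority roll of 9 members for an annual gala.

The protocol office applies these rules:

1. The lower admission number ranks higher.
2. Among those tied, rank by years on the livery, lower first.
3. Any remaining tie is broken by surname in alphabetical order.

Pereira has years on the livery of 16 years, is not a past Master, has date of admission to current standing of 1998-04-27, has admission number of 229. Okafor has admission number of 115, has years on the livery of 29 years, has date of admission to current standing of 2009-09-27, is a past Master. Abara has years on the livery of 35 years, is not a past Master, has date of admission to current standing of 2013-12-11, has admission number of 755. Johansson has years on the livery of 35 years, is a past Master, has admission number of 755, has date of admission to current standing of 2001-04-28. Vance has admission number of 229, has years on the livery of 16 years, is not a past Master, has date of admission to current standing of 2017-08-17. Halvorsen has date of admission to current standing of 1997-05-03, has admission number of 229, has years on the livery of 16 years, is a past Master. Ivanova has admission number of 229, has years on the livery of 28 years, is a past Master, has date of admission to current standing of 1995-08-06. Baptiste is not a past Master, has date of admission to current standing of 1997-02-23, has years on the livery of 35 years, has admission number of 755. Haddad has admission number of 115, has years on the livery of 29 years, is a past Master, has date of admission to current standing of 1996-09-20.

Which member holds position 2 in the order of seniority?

Okafor

By admission number (lower first): Haddad and Okafor (both 115); then Halvorsen, Pereira, Vance and Ivanova (each 229); then Abara, Baptiste and Johansson (each 755).
Haddad and Okafor both have years on the livery 29 years, so the next rule applies.
Among Haddad and Okafor, alphabetically by surname: Haddad before Okafor.
Among Halvorsen, Pereira, Vance and Ivanova, by years on the livery (lower first): Halvorsen, Pereira and Vance (16 years) before Ivanova (28 years).
Among Halvorsen, Pereira and Vance, alphabetically by surname: Halvorsen before Pereira before Vance.
Abara, Baptiste and Johansson all have years on the livery 35 years, so the next rule applies.
Among Abara, Baptiste and Johansson, alphabetically by surname: Abara before Baptiste before Johansson.
Order: Haddad, Okafor, Halvorsen, Pereira, Vance, Ivanova, Abara, Baptiste, Johansson.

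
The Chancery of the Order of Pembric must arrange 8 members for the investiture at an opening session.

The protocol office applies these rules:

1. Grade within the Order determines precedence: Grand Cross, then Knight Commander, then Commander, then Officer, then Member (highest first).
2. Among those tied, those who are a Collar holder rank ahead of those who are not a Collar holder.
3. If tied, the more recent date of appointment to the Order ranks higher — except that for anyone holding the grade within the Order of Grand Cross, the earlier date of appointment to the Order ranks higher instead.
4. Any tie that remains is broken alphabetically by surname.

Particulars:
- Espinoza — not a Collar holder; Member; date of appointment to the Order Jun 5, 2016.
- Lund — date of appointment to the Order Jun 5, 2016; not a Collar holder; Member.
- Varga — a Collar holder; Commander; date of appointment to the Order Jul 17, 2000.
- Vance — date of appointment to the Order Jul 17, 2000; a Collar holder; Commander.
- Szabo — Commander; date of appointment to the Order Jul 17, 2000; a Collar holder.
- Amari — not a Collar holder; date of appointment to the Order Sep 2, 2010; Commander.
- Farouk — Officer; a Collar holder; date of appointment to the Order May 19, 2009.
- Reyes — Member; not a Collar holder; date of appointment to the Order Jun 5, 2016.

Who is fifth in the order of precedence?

By grade within the Order: Szabo, Vance, Varga and Amari (Commander); then Farouk (Officer); then Espinoza, Lund and Reyes (Member).
Among Szabo, Vance, Varga and Amari, a Collar holder before not a Collar holder: Szabo, Vance and Varga (a Collar holder) before Amari (not a Collar holder).
Szabo, Vance and Varga all have date of appointment to the Order Jul 17, 2000, so the next rule applies.
Among Szabo, Vance and Varga, alphabetically by surname: Szabo before Vance before Varga.
Espinoza, Lund and Reyes are each not a Collar holder, so the next rule applies.
Espinoza, Lund and Reyes all have date of appointment to the Order Jun 5, 2016, so the next rule applies.
Among Espinoza, Lund and Reyes, alphabetically by surname: Espinoza before Lund before Reyes.
Order: Szabo, Vance, Varga, Amari, Farouk, Espinoza, Lund, Reyes.

Farouk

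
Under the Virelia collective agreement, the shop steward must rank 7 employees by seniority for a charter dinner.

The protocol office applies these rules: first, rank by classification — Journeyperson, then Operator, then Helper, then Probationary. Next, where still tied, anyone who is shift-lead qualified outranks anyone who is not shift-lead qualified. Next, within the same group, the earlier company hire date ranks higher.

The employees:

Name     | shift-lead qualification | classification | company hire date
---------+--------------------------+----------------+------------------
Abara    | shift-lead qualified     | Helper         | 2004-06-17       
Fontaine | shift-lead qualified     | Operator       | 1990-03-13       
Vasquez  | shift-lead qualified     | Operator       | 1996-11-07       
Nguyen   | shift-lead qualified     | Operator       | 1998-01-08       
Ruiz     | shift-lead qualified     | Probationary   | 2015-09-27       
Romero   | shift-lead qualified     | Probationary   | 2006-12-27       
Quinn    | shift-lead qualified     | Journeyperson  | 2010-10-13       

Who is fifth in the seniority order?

Abara

By classification: Quinn (Journeyperson); then Fontaine, Vasquez and Nguyen (Operator); then Abara (Helper); then Romero and Ruiz (Probationary).
Fontaine, Vasquez and Nguyen are each shift-lead qualified, so the next rule applies.
Among Fontaine, Vasquez and Nguyen, by company hire date (earlier first): Fontaine (1990-03-13) before Vasquez (1996-11-07) before Nguyen (1998-01-08).
Romero and Ruiz are each shift-lead qualified, so the next rule applies.
Among Romero and Ruiz, by company hire date (earlier first): Romero (2006-12-27) before Ruiz (2015-09-27).
Order: Quinn, Fontaine, Vasquez, Nguyen, Abara, Romero, Ruiz.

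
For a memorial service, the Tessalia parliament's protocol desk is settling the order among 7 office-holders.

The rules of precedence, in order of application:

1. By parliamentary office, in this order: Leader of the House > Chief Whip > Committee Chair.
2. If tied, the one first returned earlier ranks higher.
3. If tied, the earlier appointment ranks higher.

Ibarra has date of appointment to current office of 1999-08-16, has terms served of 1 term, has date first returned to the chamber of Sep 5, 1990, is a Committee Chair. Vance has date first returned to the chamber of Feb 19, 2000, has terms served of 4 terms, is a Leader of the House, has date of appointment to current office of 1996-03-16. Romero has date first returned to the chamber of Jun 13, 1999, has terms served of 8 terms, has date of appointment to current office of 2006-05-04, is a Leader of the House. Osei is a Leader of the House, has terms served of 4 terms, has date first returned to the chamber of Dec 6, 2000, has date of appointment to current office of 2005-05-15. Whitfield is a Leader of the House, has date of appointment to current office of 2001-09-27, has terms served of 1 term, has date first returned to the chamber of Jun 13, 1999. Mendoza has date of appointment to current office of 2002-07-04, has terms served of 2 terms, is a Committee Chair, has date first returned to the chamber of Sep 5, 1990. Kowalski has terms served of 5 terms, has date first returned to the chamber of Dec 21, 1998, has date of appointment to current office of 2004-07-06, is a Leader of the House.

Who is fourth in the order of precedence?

Vance

By parliamentary office: Kowalski, Whitfield, Romero, Vance and Osei (Leader of the House); then Ibarra and Mendoza (Committee Chair).
Among Kowalski, Whitfield, Romero, Vance and Osei, by date first returned to the chamber (earlier first): Kowalski (Dec 21, 1998) before Whitfield and Romero (Jun 13, 1999) before Vance (Feb 19, 2000) before Osei (Dec 6, 2000).
Among Whitfield and Romero, by date of appointment to current office (earlier first): Whitfield (2001-09-27) before Romero (2006-05-04).
Ibarra and Mendoza both have date first returned to the chamber Sep 5, 1990, so the next rule applies.
Among Ibarra and Mendoza, by date of appointment to current office (earlier first): Ibarra (1999-08-16) before Mendoza (2002-07-04).
Order: Kowalski, Whitfield, Romero, Vance, Osei, Ibarra, Mendoza.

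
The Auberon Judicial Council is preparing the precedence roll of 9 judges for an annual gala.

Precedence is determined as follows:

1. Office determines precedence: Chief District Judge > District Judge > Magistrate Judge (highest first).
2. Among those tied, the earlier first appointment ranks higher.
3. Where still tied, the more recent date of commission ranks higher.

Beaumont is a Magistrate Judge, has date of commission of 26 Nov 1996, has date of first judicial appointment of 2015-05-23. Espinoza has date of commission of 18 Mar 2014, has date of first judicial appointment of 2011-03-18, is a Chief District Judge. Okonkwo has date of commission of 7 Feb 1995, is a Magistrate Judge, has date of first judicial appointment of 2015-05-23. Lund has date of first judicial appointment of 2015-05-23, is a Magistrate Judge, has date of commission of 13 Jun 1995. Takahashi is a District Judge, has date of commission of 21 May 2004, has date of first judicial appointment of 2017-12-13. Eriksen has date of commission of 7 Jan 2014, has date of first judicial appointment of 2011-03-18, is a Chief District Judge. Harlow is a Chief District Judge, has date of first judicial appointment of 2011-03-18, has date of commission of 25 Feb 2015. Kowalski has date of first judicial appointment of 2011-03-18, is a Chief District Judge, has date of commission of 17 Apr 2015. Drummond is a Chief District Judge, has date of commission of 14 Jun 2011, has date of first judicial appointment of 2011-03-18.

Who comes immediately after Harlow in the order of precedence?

By office: Kowalski, Harlow, Espinoza, Eriksen and Drummond (Chief District Judge); then Takahashi (District Judge); then Beaumont, Lund and Okonkwo (Magistrate Judge).
Kowalski, Harlow, Espinoza, Eriksen and Drummond all have date of first judicial appointment 2011-03-18, so the next rule applies.
Among Kowalski, Harlow, Espinoza, Eriksen and Drummond, by date of commission (later first): Kowalski (17 Apr 2015) before Harlow (25 Feb 2015) before Espinoza (18 Mar 2014) before Eriksen (7 Jan 2014) before Drummond (14 Jun 2011).
Beaumont, Lund and Okonkwo all have date of first judicial appointment 2015-05-23, so the next rule applies.
Among Beaumont, Lund and Okonkwo, by date of commission (later first): Beaumont (26 Nov 1996) before Lund (13 Jun 1995) before Okonkwo (7 Feb 1995).
Order: Kowalski, Harlow, Espinoza, Eriksen, Drummond, Takahashi, Beaumont, Lund, Okonkwo.

Espinoza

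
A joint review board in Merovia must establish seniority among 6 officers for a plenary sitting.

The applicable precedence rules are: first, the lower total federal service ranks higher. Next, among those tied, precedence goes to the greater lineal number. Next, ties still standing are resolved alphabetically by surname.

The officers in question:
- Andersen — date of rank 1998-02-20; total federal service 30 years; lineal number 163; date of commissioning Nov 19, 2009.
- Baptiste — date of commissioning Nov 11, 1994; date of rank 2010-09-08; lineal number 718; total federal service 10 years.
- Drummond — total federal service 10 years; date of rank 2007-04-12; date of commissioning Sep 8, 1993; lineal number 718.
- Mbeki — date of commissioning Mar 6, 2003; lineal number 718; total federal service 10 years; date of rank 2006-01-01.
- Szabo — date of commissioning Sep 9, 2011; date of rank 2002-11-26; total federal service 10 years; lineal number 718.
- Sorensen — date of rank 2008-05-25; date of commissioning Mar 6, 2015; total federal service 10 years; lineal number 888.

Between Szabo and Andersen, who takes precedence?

By total federal service (lower first): Sorensen, Baptiste, Drummond, Mbeki and Szabo (each 10 years); then Andersen (30 years).
Among Sorensen, Baptiste, Drummond, Mbeki and Szabo, by lineal number (higher first): Sorensen (888) before Baptiste, Drummond, Mbeki and Szabo (718).
Among Baptiste, Drummond, Mbeki and Szabo, alphabetically by surname: Baptiste before Drummond before Mbeki before Szabo.
So Szabo takes precedence.

Szabo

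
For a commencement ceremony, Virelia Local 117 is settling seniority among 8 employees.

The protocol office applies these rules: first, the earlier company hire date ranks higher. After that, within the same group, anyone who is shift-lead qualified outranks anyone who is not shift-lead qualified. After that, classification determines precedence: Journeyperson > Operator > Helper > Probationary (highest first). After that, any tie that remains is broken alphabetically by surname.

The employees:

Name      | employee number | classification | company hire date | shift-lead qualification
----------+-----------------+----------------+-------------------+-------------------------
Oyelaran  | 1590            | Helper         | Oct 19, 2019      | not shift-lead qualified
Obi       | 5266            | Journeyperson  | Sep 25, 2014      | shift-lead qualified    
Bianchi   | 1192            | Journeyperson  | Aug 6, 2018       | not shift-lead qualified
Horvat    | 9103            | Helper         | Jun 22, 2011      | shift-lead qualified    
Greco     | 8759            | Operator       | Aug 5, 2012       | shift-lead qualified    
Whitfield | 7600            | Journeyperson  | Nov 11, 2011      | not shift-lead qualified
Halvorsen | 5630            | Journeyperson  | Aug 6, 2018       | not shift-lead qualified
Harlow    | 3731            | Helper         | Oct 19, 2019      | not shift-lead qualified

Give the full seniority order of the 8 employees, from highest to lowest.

By company hire date (earlier first): Horvat (Jun 22, 2011); then Whitfield (Nov 11, 2011); then Greco (Aug 5, 2012); then Obi (Sep 25, 2014); then Bianchi and Halvorsen (both Aug 6, 2018); then Harlow and Oyelaran (both Oct 19, 2019).
Bianchi and Halvorsen are each not shift-lead qualified, so the next rule applies.
Bianchi and Halvorsen are each Journeyperson, so the next rule applies.
Among Bianchi and Halvorsen, alphabetically by surname: Bianchi before Halvorsen.
Harlow and Oyelaran are each not shift-lead qualified, so the next rule applies.
Harlow and Oyelaran are each Helper, so the next rule applies.
Among Harlow and Oyelaran, alphabetically by surname: Harlow before Oyelaran.
Full order: Horvat, Whitfield, Greco, Obi, Bianchi, Halvorsen, Harlow, Oyelaran.

Horvat, Whitfield, Greco, Obi, Bianchi, Halvorsen, Harlow, Oyelaran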